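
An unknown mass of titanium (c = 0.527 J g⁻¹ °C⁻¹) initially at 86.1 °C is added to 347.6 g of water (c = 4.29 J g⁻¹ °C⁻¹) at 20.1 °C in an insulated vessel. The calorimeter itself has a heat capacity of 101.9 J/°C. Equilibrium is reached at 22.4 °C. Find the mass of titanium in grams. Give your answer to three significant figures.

m = 109 g

q_gained = (347.6 × 4.29 + 101.9) × (22.4 − 20.1) = 3664 J
q_lost = m × 0.527 × (86.1 − 22.4) = 33.5699 m
m = 3664 / 33.5699 = 109 g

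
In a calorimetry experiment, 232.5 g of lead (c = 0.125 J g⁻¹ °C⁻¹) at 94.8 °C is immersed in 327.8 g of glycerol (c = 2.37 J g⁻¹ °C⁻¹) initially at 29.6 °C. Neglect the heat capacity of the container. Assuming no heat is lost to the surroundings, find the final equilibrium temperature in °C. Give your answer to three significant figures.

Heat lost by lead = heat gained by glycerol.
(232.5)(0.125)(94.8 − T) = (327.8)(2.37)(T − 29.6)
29.0625 (94.8 − T) = 776.886 (T − 29.6)
2755.1 − 29.0625 T = 776.886 T − 22996
25751.1 = 805.9485 T
T = 31.95 °C

T_f = 32.0 °C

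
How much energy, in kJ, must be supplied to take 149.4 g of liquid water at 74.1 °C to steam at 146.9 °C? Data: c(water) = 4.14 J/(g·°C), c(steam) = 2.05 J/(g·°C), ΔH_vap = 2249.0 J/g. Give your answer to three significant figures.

q = 366 kJ

q1 (heat water 74.1→100.0 °C): 149.4 × 4.14 × 25.9 = 16020 J
q2 (vaporize at 100 °C): 149.4 × 2249.0 = 336001 J
q3 (heat steam 100.0→146.9 °C): 149.4 × 2.05 × 46.9 = 14364 J
Total: 16020 + 336001 + 14364 = 366385 J = 366 kJ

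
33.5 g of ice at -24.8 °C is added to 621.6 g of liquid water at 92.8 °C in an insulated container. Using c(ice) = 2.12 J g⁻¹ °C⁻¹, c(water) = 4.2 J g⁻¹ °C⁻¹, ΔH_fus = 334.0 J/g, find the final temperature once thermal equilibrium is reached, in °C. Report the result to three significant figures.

Heat to bring ice to 0 °C and melt it: q₁ = 33.5×2.12×24.8 + 33.5×334.0 = 12950 J
Heat the water can supply cooling to 0 °C: 621.6×4.2×92.8 = 242275 J > q₁, so all ice melts.
Energy balance: 621.6×4.2×(92.8 − T) = 12950 + 33.5×4.2×(T − 0)
2610.72(92.8 − T) = 12950 + 140.7 T
242275 − 12950 = 2751.42 T
T = 229325 / 2751.42 = 83.348 °C

T_f = 83.3 °C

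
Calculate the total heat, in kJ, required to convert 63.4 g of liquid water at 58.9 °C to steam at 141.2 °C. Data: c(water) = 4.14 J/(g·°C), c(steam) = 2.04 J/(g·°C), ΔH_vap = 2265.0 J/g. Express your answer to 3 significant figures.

q1 (heat water 58.9→100.0 °C): 63.4 × 4.14 × 41.1 = 10788 J
q2 (vaporize at 100 °C): 63.4 × 2265.0 = 143601 J
q3 (heat steam 100.0→141.2 °C): 63.4 × 2.04 × 41.2 = 5329 J
Total: 10788 + 143601 + 5329 = 159718 J = 160 kJ

q = 160 kJ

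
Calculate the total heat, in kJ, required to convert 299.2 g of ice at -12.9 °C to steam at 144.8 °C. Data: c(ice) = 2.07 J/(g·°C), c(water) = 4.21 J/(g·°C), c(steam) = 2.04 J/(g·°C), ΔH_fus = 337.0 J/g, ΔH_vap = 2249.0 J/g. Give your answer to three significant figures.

q1 (heat ice -12.9→0.0 °C): 299.2 × 2.07 × 12.9 = 7990 J
q2 (melt at 0 °C): 299.2 × 337.0 = 100830 J
q3 (heat water 0.0→100.0 °C): 299.2 × 4.21 × 100.0 = 125963 J
q4 (vaporize at 100 °C): 299.2 × 2249.0 = 672901 J
q5 (heat steam 100.0→144.8 °C): 299.2 × 2.04 × 44.8 = 27344 J
Total: 7990 + 100830 + 125963 + 672901 + 27344 = 935028 J = 935 kJ

q = 935 kJ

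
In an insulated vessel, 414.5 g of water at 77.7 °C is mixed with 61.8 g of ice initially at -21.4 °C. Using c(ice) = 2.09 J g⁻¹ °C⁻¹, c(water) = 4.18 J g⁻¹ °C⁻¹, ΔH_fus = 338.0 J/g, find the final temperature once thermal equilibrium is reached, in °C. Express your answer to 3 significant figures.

Heat to bring ice to 0 °C and melt it: q₁ = 61.8×2.09×21.4 + 61.8×338.0 = 23652 J
Heat the water can supply cooling to 0 °C: 414.5×4.18×77.7 = 134624 J > q₁, so all ice melts.
Energy balance: 414.5×4.18×(77.7 − T) = 23652 + 61.8×4.18×(T − 0)
1732.61(77.7 − T) = 23652 + 258.324 T
134624 − 23652 = 1990.934 T
T = 110972 / 1990.934 = 55.74 °C

T_f = 55.7 °C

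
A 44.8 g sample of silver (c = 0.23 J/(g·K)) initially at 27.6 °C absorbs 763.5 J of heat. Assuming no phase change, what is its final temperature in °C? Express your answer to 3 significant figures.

T_f = 102 °C

ΔT = q / (m c) = 763.5 / (44.8 × 0.23) = 74.10 °C
T_f = 27.6 + 74.10 = 101.70 °C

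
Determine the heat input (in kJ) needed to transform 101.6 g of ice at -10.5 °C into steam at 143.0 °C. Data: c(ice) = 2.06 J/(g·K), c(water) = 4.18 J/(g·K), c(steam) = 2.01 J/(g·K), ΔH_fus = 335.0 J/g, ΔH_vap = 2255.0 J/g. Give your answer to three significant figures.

q = 317 kJ

q1 (heat ice -10.5→0.0 °C): 101.6 × 2.06 × 10.5 = 2198 J
q2 (melt at 0 °C): 101.6 × 335.0 = 34036 J
q3 (heat water 0.0→100.0 °C): 101.6 × 4.18 × 100.0 = 42469 J
q4 (vaporize at 100 °C): 101.6 × 2255.0 = 229108 J
q5 (heat steam 100.0→143.0 °C): 101.6 × 2.01 × 43.0 = 8781 J
Total: 2198 + 34036 + 42469 + 229108 + 8781 = 316592 J = 317 kJ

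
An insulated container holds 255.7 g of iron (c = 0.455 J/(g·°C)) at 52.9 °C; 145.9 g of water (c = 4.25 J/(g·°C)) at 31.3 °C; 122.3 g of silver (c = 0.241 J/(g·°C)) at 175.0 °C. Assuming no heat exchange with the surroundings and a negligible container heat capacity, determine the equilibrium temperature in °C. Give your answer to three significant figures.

T_f = 40.1 °C

Σ mᵢcᵢ(T − Tᵢ) = 0  ⇒  T = Σ mᵢcᵢTᵢ / Σ mᵢcᵢ
Σ mᵢcᵢ = 255.7×0.455 + 145.9×4.25 + 122.3×0.241 = 765.8928
Σ mᵢcᵢTᵢ = 116.3435×52.9 + 620.075×31.3 + 29.4743×175.0 = 30721
T = 30721 / 765.8928 = 40.11 °C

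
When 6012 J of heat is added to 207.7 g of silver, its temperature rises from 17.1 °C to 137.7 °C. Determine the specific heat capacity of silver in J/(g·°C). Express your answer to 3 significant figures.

c = q / (m ΔT) = 6012 / (207.7 × 120.6)
c = 6012 / 25048.62 = 0.240 J/(g·°C)

c = 0.240 J/(g·°C)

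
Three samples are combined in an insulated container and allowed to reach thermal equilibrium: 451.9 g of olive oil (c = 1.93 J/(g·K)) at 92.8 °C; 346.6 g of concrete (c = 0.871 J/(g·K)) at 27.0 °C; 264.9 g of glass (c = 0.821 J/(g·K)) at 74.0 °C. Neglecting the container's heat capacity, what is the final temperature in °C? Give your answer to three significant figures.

T_f = 75.6 °C

Σ mᵢcᵢ(T − Tᵢ) = 0  ⇒  T = Σ mᵢcᵢTᵢ / Σ mᵢcᵢ
Σ mᵢcᵢ = 451.9×1.93 + 346.6×0.871 + 264.9×0.821 = 1391.5385
Σ mᵢcᵢTᵢ = 872.167×92.8 + 301.8886×27.0 + 217.4829×74.0 = 105180
T = 105180 / 1391.5385 = 75.59 °C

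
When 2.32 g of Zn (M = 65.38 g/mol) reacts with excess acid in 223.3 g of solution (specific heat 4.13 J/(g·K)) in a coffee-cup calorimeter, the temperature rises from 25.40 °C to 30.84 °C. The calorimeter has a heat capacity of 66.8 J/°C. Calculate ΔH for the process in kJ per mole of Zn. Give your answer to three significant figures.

|ΔT| = |30.84 − 25.40| = 5.44 °C
|q_surr| = (223.3 × 4.13 + 66.8) × 5.44 = 989.029 × 5.44 = 5380 J
n(Zn) = 2.32 / 65.38 = 0.03548 mol
Temperature rose, so q_rxn = −|q_surr| = -5.380 kJ
ΔH = q_rxn / n = -151.6 kJ/mol

ΔH = -152 kJ/mol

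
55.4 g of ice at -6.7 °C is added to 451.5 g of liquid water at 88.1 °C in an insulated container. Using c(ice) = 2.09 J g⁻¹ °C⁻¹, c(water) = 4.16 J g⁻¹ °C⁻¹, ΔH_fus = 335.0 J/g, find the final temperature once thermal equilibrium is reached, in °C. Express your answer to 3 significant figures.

Heat to bring ice to 0 °C and melt it: q₁ = 55.4×2.09×6.7 + 55.4×335.0 = 19335 J
Heat the water can supply cooling to 0 °C: 451.5×4.16×88.1 = 165473 J > q₁, so all ice melts.
Energy balance: 451.5×4.16×(88.1 − T) = 19335 + 55.4×4.16×(T − 0)
1878.24(88.1 − T) = 19335 + 230.464 T
165473 − 19335 = 2108.704 T
T = 146138 / 2108.704 = 69.30 °C

T_f = 69.3 °C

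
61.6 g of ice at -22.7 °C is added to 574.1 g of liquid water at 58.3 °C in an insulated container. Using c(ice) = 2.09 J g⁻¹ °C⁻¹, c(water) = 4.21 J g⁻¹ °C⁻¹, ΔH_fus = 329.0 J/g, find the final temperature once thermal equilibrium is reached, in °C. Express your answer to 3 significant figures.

Heat to bring ice to 0 °C and melt it: q₁ = 61.6×2.09×22.7 + 61.6×329.0 = 23189 J
Heat the water can supply cooling to 0 °C: 574.1×4.21×58.3 = 140909 J > q₁, so all ice melts.
Energy balance: 574.1×4.21×(58.3 − T) = 23189 + 61.6×4.21×(T − 0)
2416.961(58.3 − T) = 23189 + 259.336 T
140909 − 23189 = 2676.297 T
T = 117720 / 2676.297 = 43.99 °C

T_f = 44.0 °C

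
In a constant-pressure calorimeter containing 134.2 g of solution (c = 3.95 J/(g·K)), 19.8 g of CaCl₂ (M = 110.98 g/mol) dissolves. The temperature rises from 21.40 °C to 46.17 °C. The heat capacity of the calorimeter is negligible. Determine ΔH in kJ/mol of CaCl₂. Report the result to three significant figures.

|ΔT| = |46.17 − 21.40| = 24.77 °C
|q_surr| = (134.2 × 3.95) × 24.77 = 530.09 × 24.77 = 13130 J
n(CaCl₂) = 19.8 / 110.98 = 0.1784 mol
Temperature rose, so q_rxn = −|q_surr| = -13.13 kJ
ΔH = q_rxn / n = -73.60 kJ/mol

ΔH = -73.6 kJ/mol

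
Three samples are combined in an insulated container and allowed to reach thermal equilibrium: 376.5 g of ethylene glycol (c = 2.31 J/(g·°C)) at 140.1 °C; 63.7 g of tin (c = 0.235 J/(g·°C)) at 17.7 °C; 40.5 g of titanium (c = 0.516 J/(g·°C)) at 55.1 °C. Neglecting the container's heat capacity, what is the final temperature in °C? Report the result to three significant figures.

Σ mᵢcᵢ(T − Tᵢ) = 0  ⇒  T = Σ mᵢcᵢTᵢ / Σ mᵢcᵢ
Σ mᵢcᵢ = 376.5×2.31 + 63.7×0.235 + 40.5×0.516 = 905.5825
Σ mᵢcᵢTᵢ = 869.715×140.1 + 14.9695×17.7 + 20.898×55.1 = 123260
T = 123260 / 905.5825 = 136.1 °C

T_f = 136 °C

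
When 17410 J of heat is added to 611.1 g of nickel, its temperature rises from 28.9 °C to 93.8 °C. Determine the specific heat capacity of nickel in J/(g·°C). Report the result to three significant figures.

c = 0.439 J/(g·°C)

c = q / (m ΔT) = 17410 / (611.1 × 64.9)
c = 17410 / 39660.39 = 0.439 J/(g·°C)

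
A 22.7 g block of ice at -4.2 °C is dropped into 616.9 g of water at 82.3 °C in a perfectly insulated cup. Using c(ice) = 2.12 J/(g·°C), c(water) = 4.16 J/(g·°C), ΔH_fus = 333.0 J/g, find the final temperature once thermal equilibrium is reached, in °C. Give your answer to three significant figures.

Heat to bring ice to 0 °C and melt it: q₁ = 22.7×2.12×4.2 + 22.7×333.0 = 7761.2 J
Heat the water can supply cooling to 0 °C: 616.9×4.16×82.3 = 211207 J > q₁, so all ice melts.
Energy balance: 616.9×4.16×(82.3 − T) = 7761.2 + 22.7×4.16×(T − 0)
2566.304(82.3 − T) = 7761.2 + 94.432 T
211207 − 7761.2 = 2660.736 T
T = 203445.8 / 2660.736 = 76.46 °C

T_f = 76.5 °C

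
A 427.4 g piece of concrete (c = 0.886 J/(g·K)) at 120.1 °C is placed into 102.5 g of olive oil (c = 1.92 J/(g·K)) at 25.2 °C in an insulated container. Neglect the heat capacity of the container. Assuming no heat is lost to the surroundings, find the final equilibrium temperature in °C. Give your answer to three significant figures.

Heat lost by concrete = heat gained by olive oil.
(427.4)(0.886)(120.1 − T) = (102.5)(1.92)(T − 25.2)
378.6764 (120.1 − T) = 196.8 (T − 25.2)
45479 − 378.6764 T = 196.8 T − 4959.4
50438.4 = 575.4764 T
T = 87.646 °C

T_f = 87.6 °C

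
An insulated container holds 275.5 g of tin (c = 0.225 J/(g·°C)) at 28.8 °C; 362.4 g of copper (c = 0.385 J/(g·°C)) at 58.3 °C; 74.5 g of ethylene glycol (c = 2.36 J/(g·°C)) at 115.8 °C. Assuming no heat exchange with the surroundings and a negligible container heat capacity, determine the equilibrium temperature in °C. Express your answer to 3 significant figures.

Σ mᵢcᵢ(T − Tᵢ) = 0  ⇒  T = Σ mᵢcᵢTᵢ / Σ mᵢcᵢ
Σ mᵢcᵢ = 275.5×0.225 + 362.4×0.385 + 74.5×2.36 = 377.3315
Σ mᵢcᵢTᵢ = 61.9875×28.8 + 139.524×58.3 + 175.82×115.8 = 30279
T = 30279 / 377.3315 = 80.245 °C

T_f = 80.2 °C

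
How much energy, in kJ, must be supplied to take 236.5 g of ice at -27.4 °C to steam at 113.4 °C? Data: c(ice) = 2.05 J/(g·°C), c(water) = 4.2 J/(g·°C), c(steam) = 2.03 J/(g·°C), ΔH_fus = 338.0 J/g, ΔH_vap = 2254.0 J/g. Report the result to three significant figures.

q = 732 kJ

q1 (heat ice -27.4→0.0 °C): 236.5 × 2.05 × 27.4 = 13284 J
q2 (melt at 0 °C): 236.5 × 338.0 = 79937 J
q3 (heat water 0.0→100.0 °C): 236.5 × 4.2 × 100.0 = 99330 J
q4 (vaporize at 100 °C): 236.5 × 2254.0 = 533071 J
q5 (heat steam 100.0→113.4 °C): 236.5 × 2.03 × 13.4 = 6433 J
Total: 13284 + 79937 + 99330 + 533071 + 6433 = 732055 J = 732 kJ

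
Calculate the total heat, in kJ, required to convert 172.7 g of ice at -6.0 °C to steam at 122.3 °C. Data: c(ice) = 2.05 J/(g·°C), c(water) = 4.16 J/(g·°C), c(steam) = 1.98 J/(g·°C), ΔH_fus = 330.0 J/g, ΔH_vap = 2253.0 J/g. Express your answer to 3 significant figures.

q = 528 kJ

q1 (heat ice -6.0→0.0 °C): 172.7 × 2.05 × 6.0 = 2124 J
q2 (melt at 0 °C): 172.7 × 330.0 = 56991 J
q3 (heat water 0.0→100.0 °C): 172.7 × 4.16 × 100.0 = 71843 J
q4 (vaporize at 100 °C): 172.7 × 2253.0 = 389093 J
q5 (heat steam 100.0→122.3 °C): 172.7 × 1.98 × 22.3 = 7625 J
Total: 2124 + 56991 + 71843 + 389093 + 7625 = 527676 J = 528 kJ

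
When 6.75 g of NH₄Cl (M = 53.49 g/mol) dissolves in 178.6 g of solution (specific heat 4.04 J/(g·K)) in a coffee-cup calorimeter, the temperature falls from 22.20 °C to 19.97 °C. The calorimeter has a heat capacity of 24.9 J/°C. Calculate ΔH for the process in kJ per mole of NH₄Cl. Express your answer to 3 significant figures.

|ΔT| = |19.97 − 22.20| = 2.23 °C
|q_surr| = (178.6 × 4.04 + 24.9) × 2.23 = 746.444 × 2.23 = 1665 J
n(NH₄Cl) = 6.75 / 53.49 = 0.1262 mol
Temperature fell, so q_rxn = +|q_surr| = 1.665 kJ
ΔH = q_rxn / n = 13.19 kJ/mol

ΔH = 13.2 kJ/mol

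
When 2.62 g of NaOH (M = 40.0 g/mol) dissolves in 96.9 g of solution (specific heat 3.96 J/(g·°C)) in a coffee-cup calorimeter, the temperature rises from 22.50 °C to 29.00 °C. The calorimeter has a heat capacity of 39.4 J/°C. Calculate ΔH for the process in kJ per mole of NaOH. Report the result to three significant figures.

|ΔT| = |29.00 − 22.50| = 6.50 °C
|q_surr| = (96.9 × 3.96 + 39.4) × 6.50 = 423.124 × 6.50 = 2750 J
n(NaOH) = 2.62 / 40.0 = 0.06550 mol
Temperature rose, so q_rxn = −|q_surr| = -2.750 kJ
ΔH = q_rxn / n = -41.98 kJ/mol

ΔH = -42.0 kJ/mol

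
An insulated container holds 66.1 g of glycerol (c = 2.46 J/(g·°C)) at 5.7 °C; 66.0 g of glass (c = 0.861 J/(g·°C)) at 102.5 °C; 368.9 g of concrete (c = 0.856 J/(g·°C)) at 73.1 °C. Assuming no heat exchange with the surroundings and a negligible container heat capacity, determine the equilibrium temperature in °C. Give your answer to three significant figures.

Σ mᵢcᵢ(T − Tᵢ) = 0  ⇒  T = Σ mᵢcᵢTᵢ / Σ mᵢcᵢ
Σ mᵢcᵢ = 66.1×2.46 + 66.0×0.861 + 368.9×0.856 = 535.2104
Σ mᵢcᵢTᵢ = 162.606×5.7 + 56.826×102.5 + 315.7784×73.1 = 29835
T = 29835 / 535.2104 = 55.74 °C

T_f = 55.7 °C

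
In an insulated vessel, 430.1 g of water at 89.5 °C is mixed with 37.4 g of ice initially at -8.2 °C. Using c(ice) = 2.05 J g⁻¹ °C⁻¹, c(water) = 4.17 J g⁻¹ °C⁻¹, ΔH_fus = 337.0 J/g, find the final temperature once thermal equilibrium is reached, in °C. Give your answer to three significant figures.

T_f = 75.6 °C

Heat to bring ice to 0 °C and melt it: q₁ = 37.4×2.05×8.2 + 37.4×337.0 = 13232 J
Heat the water can supply cooling to 0 °C: 430.1×4.17×89.5 = 160520 J > q₁, so all ice melts.
Energy balance: 430.1×4.17×(89.5 − T) = 13232 + 37.4×4.17×(T − 0)
1793.517(89.5 − T) = 13232 + 155.958 T
160520 − 13232 = 1949.475 T
T = 147288 / 1949.475 = 75.55 °C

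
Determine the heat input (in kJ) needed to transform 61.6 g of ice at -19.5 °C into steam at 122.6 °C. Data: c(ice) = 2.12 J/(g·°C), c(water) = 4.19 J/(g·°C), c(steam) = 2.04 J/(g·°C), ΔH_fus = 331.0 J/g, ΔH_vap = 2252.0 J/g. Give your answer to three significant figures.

q1 (heat ice -19.5→0.0 °C): 61.6 × 2.12 × 19.5 = 2547 J
q2 (melt at 0 °C): 61.6 × 331.0 = 20390 J
q3 (heat water 0.0→100.0 °C): 61.6 × 4.19 × 100.0 = 25810 J
q4 (vaporize at 100 °C): 61.6 × 2252.0 = 138723 J
q5 (heat steam 100.0→122.6 °C): 61.6 × 2.04 × 22.6 = 2840 J
Total: 2547 + 20390 + 25810 + 138723 + 2840 = 190310 J = 190 kJ

q = 190 kJ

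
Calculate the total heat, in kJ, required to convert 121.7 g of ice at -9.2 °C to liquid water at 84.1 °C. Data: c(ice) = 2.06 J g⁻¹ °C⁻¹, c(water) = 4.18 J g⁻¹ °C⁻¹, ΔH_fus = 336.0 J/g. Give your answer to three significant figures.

q1 (heat ice -9.2→0.0 °C): 121.7 × 2.06 × 9.2 = 2306 J
q2 (melt at 0 °C): 121.7 × 336.0 = 40891 J
q3 (heat water 0.0→84.1 °C): 121.7 × 4.18 × 84.1 = 42782 J
Total: 2306 + 40891 + 42782 = 85979 J = 86.0 kJ

q = 86.0 kJ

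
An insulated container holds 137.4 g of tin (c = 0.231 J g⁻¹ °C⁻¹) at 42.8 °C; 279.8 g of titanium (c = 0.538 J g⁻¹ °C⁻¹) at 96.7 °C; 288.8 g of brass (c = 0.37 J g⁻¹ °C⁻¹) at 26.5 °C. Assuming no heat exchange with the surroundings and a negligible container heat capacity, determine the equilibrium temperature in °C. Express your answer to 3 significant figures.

Σ mᵢcᵢ(T − Tᵢ) = 0  ⇒  T = Σ mᵢcᵢTᵢ / Σ mᵢcᵢ
Σ mᵢcᵢ = 137.4×0.231 + 279.8×0.538 + 288.8×0.37 = 289.1278
Σ mᵢcᵢTᵢ = 31.7394×42.8 + 150.5324×96.7 + 106.856×26.5 = 18747
T = 18747 / 289.1278 = 64.84 °C

T_f = 64.8 °C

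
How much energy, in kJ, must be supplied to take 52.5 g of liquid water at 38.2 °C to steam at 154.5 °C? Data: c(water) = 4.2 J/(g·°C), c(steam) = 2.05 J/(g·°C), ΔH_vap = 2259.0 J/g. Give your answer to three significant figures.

q1 (heat water 38.2→100.0 °C): 52.5 × 4.2 × 61.8 = 13627 J
q2 (vaporize at 100 °C): 52.5 × 2259.0 = 118598 J
q3 (heat steam 100.0→154.5 °C): 52.5 × 2.05 × 54.5 = 5866 J
Total: 13627 + 118598 + 5866 = 138091 J = 138 kJ

q = 138 kJ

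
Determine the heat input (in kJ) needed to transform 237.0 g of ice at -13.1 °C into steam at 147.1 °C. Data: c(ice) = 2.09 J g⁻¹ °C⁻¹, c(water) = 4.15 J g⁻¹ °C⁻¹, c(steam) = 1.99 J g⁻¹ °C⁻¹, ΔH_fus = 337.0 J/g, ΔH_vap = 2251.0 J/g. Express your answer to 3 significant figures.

q1 (heat ice -13.1→0.0 °C): 237.0 × 2.09 × 13.1 = 6489 J
q2 (melt at 0 °C): 237.0 × 337.0 = 79869 J
q3 (heat water 0.0→100.0 °C): 237.0 × 4.15 × 100.0 = 98355 J
q4 (vaporize at 100 °C): 237.0 × 2251.0 = 533487 J
q5 (heat steam 100.0→147.1 °C): 237.0 × 1.99 × 47.1 = 22214 J
Total: 6489 + 79869 + 98355 + 533487 + 22214 = 740414 J = 740 kJ

q = 740 kJ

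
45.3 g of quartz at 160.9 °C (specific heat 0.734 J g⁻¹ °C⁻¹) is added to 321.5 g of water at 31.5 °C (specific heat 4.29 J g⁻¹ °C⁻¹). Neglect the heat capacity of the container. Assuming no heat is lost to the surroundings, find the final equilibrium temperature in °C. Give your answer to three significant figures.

T_f = 34.5 °C

Heat lost by quartz = heat gained by water.
(45.3)(0.734)(160.9 − T) = (321.5)(4.29)(T − 31.5)
33.2502 (160.9 − T) = 1379.235 (T − 31.5)
5350.0 − 33.2502 T = 1379.235 T − 43446
48796.0 = 1412.4852 T
T = 34.546 °C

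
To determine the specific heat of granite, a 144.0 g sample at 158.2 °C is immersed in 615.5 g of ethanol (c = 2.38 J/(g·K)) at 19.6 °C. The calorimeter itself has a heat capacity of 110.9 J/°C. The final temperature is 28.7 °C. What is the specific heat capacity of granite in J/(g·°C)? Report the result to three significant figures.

c = 0.769 J/(g·°C)

q_gained = (615.5 × 2.38 + 110.9) × (28.7 − 19.6) = 14340 J
q_lost = 144.0 × c × (158.2 − 28.7) = 18648 c
Set equal: c = 14340 / 18648 = 0.769 J/(g·°C)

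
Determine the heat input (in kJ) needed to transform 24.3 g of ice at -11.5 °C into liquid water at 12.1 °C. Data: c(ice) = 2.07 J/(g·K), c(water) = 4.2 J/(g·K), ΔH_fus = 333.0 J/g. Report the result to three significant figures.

q = 9.91 kJ

q1 (heat ice -11.5→0.0 °C): 24.3 × 2.07 × 11.5 = 578 J
q2 (melt at 0 °C): 24.3 × 333.0 = 8092 J
q3 (heat water 0.0→12.1 °C): 24.3 × 4.2 × 12.1 = 1235 J
Total: 578 + 8092 + 1235 = 9905 J = 9.91 kJ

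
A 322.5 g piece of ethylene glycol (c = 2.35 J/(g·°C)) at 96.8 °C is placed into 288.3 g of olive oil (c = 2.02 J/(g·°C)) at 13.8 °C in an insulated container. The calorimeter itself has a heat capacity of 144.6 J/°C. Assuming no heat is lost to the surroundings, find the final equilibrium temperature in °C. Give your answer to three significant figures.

Heat lost by ethylene glycol = heat gained by olive oil + calorimeter.
(322.5)(2.35)(96.8 − T) = [(288.3)(2.02) + 144.6](T − 13.8)
757.875 (96.8 − T) = 726.966 (T − 13.8)
73362 − 757.875 T = 726.966 T − 10032
83394 = 1484.841 T
T = 56.16 °C

T_f = 56.2 °C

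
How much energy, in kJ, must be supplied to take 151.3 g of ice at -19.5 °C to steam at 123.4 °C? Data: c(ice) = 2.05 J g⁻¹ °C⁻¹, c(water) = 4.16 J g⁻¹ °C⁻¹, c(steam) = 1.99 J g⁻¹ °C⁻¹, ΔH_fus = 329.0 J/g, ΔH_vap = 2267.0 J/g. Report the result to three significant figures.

q = 469 kJ

q1 (heat ice -19.5→0.0 °C): 151.3 × 2.05 × 19.5 = 6048 J
q2 (melt at 0 °C): 151.3 × 329.0 = 49778 J
q3 (heat water 0.0→100.0 °C): 151.3 × 4.16 × 100.0 = 62941 J
q4 (vaporize at 100 °C): 151.3 × 2267.0 = 342997 J
q5 (heat steam 100.0→123.4 °C): 151.3 × 1.99 × 23.4 = 7045 J
Total: 6048 + 49778 + 62941 + 342997 + 7045 = 468809 J = 469 kJ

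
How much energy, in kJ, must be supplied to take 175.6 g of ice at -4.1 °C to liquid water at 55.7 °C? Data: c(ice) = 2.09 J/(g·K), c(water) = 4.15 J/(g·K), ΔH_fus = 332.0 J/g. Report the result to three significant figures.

q1 (heat ice -4.1→0.0 °C): 175.6 × 2.09 × 4.1 = 1505 J
q2 (melt at 0 °C): 175.6 × 332.0 = 58299 J
q3 (heat water 0.0→55.7 °C): 175.6 × 4.15 × 55.7 = 40591 J
Total: 1505 + 58299 + 40591 = 100395 J = 100 kJ

q = 100 kJ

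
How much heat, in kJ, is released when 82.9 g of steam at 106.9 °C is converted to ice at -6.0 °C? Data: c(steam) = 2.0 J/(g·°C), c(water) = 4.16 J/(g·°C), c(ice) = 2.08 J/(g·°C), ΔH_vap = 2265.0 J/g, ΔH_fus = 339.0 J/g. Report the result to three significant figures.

q = 253 kJ

q1 (cool steam 106.9→100 °C): 82.9 × 2.0 × 6.9 = 1144 J
q2 (condense at 100 °C): 82.9 × 2265.0 = 187769 J
q3 (cool water 100→0 °C): 82.9 × 4.16 × 100.0 = 34486 J
q4 (freeze at 0 °C): 82.9 × 339.0 = 28103 J
q5 (cool ice 0→-6.0 °C): 82.9 × 2.08 × 6.0 = 1035 J
Total: 1144 + 187769 + 34486 + 28103 + 1035 = 252537 J = 253 kJ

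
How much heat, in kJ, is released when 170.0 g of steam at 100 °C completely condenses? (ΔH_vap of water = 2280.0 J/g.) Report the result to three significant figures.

q = 388 kJ

q = m × ΔH_vap = 170.0 × 2280.0 = 387600 J = 388 kJ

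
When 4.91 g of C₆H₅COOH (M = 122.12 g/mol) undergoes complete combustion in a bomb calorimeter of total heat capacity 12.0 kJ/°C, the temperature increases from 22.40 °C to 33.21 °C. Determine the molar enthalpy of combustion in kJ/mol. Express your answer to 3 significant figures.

ΔT = 33.21 − 22.40 = 10.81 °C
q_cal = C_cal × ΔT = 12.0 × 10.81 = 129.72 kJ
n = 4.91 / 122.12 = 0.04021 mol
q_rxn = −q_cal = -129.72 kJ
ΔH = -129.72 / 0.04021 = -3226 kJ/mol

ΔH = -3230 kJ/mol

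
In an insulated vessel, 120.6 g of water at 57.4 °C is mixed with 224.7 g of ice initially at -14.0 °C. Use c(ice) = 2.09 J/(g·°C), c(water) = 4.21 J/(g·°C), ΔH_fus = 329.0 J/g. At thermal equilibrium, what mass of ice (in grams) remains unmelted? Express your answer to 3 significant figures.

Heat to warm all ice to 0 °C: 224.7×2.09×14.0 = 6574.7 J
Heat released by water cooling to 0 °C: 120.6×4.21×57.4 = 29143 J
29143 J < 6574.7 + 224.7×329.0 = 80501.0 J, so not all ice melts; final T = 0 °C.
Heat left for melting: 29143 − 6574.7 = 22568.3 J
Mass melted = 22568.3 / 329.0 = 68.60 g
Ice remaining = 224.7 − 68.60 = 156.10 g

m_ice remaining = 156 g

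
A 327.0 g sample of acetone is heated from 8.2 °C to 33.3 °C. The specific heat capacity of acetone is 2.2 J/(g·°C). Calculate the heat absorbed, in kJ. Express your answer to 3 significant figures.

q = m c ΔT = 327.0 × 2.2 × (33.3 − 8.2)
q = 327.0 × 2.2 × 25.1 = 18060 J = 18.1 kJ

q = 18.1 kJ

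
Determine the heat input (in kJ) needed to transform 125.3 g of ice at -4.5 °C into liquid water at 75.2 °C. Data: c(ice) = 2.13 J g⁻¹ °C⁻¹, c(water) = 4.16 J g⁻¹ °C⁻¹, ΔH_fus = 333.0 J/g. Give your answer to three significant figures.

q1 (heat ice -4.5→0.0 °C): 125.3 × 2.13 × 4.5 = 1201 J
q2 (melt at 0 °C): 125.3 × 333.0 = 41725 J
q3 (heat water 0.0→75.2 °C): 125.3 × 4.16 × 75.2 = 39198 J
Total: 1201 + 41725 + 39198 = 82124 J = 82.1 kJ

q = 82.1 kJ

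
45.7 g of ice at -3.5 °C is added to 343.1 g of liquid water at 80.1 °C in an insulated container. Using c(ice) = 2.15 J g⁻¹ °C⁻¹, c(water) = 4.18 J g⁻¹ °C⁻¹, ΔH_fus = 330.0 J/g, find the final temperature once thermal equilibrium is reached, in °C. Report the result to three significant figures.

T_f = 61.2 °C

Heat to bring ice to 0 °C and melt it: q₁ = 45.7×2.15×3.5 + 45.7×330.0 = 15425 J
Heat the water can supply cooling to 0 °C: 343.1×4.18×80.1 = 114876 J > q₁, so all ice melts.
Energy balance: 343.1×4.18×(80.1 − T) = 15425 + 45.7×4.18×(T − 0)
1434.158(80.1 − T) = 15425 + 191.026 T
114876 − 15425 = 1625.184 T
T = 99451 / 1625.184 = 61.19 °C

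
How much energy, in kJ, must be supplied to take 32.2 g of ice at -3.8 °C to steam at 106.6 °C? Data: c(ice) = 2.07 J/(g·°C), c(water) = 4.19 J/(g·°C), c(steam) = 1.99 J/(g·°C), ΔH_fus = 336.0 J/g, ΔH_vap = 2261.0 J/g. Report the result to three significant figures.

q1 (heat ice -3.8→0.0 °C): 32.2 × 2.07 × 3.8 = 253 J
q2 (melt at 0 °C): 32.2 × 336.0 = 10819 J
q3 (heat water 0.0→100.0 °C): 32.2 × 4.19 × 100.0 = 13492 J
q4 (vaporize at 100 °C): 32.2 × 2261.0 = 72804 J
q5 (heat steam 100.0→106.6 °C): 32.2 × 1.99 × 6.6 = 423 J
Total: 253 + 10819 + 13492 + 72804 + 423 = 97791 J = 97.8 kJ

q = 97.8 kJ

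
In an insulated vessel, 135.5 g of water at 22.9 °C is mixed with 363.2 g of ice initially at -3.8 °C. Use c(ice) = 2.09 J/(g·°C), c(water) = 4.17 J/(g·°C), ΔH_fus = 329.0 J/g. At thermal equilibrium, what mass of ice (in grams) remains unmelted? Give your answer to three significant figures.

m_ice remaining = 333 g

Heat to warm all ice to 0 °C: 363.2×2.09×3.8 = 2884.5 J
Heat released by water cooling to 0 °C: 135.5×4.17×22.9 = 12939 J
12939 J < 2884.5 + 363.2×329.0 = 122377.3 J, so not all ice melts; final T = 0 °C.
Heat left for melting: 12939 − 2884.5 = 10054.5 J
Mass melted = 10054.5 / 329.0 = 30.56 g
Ice remaining = 363.2 − 30.56 = 332.64 g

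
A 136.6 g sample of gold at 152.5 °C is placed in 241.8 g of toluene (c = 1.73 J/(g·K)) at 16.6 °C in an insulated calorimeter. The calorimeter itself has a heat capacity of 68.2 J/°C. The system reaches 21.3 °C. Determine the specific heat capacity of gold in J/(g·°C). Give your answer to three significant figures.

q_gained = (241.8 × 1.73 + 68.2) × (21.3 − 16.6) = 2287 J
q_lost = 136.6 × c × (152.5 − 21.3) = 17921.92 c
Set equal: c = 2287 / 17921.92 = 0.128 J/(g·°C)

c = 0.128 J/(g·°C)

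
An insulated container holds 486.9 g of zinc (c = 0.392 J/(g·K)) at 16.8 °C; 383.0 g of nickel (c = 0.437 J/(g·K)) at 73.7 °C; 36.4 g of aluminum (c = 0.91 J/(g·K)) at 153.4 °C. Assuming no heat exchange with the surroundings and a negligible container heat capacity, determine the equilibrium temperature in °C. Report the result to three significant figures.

T_f = 52.7 °C

Σ mᵢcᵢ(T − Tᵢ) = 0  ⇒  T = Σ mᵢcᵢTᵢ / Σ mᵢcᵢ
Σ mᵢcᵢ = 486.9×0.392 + 383.0×0.437 + 36.4×0.91 = 391.3598
Σ mᵢcᵢTᵢ = 190.8648×16.8 + 167.371×73.7 + 33.124×153.4 = 20623
T = 20623 / 391.3598 = 52.70 °C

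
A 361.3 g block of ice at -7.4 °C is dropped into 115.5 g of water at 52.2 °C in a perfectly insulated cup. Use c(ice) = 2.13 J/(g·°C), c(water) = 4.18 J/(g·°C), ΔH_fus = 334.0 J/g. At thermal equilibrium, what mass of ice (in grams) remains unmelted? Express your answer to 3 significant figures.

m_ice remaining = 303 g

Heat to warm all ice to 0 °C: 361.3×2.13×7.4 = 5694.8 J
Heat released by water cooling to 0 °C: 115.5×4.18×52.2 = 25202 J
25202 J < 5694.8 + 361.3×334.0 = 126369.0 J, so not all ice melts; final T = 0 °C.
Heat left for melting: 25202 − 5694.8 = 19507.2 J
Mass melted = 19507.2 / 334.0 = 58.40 g
Ice remaining = 361.3 − 58.40 = 302.90 g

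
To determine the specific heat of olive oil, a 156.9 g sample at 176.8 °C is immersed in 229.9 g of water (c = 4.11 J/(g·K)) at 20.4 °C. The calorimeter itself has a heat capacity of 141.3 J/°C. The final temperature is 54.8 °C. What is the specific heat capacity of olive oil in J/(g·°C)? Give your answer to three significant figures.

c = 1.95 J/(g·°C)

q_gained = (229.9 × 4.11 + 141.3) × (54.8 − 20.4) = 37360 J
q_lost = 156.9 × c × (176.8 − 54.8) = 19141.8 c
Set equal: c = 37360 / 19141.8 = 1.95 J/(g·°C)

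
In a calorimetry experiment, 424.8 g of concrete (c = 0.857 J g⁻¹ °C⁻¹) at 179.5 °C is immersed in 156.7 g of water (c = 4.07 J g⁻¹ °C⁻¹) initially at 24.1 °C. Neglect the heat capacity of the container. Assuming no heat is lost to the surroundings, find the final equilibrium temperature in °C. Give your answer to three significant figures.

T_f = 80.6 °C

Heat lost by concrete = heat gained by water.
(424.8)(0.857)(179.5 − T) = (156.7)(4.07)(T − 24.1)
364.0536 (179.5 − T) = 637.769 (T − 24.1)
65348 − 364.0536 T = 637.769 T − 15370
80718 = 1001.8226 T
T = 80.57 °C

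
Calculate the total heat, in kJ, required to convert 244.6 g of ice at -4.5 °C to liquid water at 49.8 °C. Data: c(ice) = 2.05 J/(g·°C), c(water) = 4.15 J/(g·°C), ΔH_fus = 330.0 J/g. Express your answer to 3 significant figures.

q = 134 kJ

q1 (heat ice -4.5→0.0 °C): 244.6 × 2.05 × 4.5 = 2256 J
q2 (melt at 0 °C): 244.6 × 330.0 = 80718 J
q3 (heat water 0.0→49.8 °C): 244.6 × 4.15 × 49.8 = 50551 J
Total: 2256 + 80718 + 50551 = 133525 J = 134 kJ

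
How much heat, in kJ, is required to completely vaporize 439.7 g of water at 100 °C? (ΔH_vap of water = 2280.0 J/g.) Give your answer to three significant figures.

q = 1000 kJ

q = m × ΔH_vap = 439.7 × 2280.0 = 1003000 J = 1000 kJ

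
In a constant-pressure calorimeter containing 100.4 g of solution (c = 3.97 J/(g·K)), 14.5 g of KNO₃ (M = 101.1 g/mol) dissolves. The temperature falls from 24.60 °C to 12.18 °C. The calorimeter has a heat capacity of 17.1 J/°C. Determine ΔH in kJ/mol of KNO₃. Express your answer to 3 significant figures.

ΔH = 36.0 kJ/mol

|ΔT| = |12.18 − 24.60| = 12.42 °C
|q_surr| = (100.4 × 3.97 + 17.1) × 12.42 = 415.688 × 12.42 = 5163 J
n(KNO₃) = 14.5 / 101.1 = 0.1434 mol
Temperature fell, so q_rxn = +|q_surr| = 5.163 kJ
ΔH = q_rxn / n = 36.00 kJ/mol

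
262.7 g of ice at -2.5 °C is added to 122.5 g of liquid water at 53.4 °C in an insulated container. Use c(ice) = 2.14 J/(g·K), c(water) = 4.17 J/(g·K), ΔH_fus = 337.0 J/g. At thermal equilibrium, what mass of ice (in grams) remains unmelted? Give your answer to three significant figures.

Heat to warm all ice to 0 °C: 262.7×2.14×2.5 = 1405.4 J
Heat released by water cooling to 0 °C: 122.5×4.17×53.4 = 27278 J
27278 J < 1405.4 + 262.7×337.0 = 89935.3 J, so not all ice melts; final T = 0 °C.
Heat left for melting: 27278 − 1405.4 = 25872.6 J
Mass melted = 25872.6 / 337.0 = 76.77 g
Ice remaining = 262.7 − 76.77 = 185.93 g

m_ice remaining = 186 g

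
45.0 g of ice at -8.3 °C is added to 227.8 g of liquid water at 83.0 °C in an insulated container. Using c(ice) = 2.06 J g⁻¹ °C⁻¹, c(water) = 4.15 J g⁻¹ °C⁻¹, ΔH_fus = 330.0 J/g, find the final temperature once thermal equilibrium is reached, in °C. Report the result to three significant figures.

T_f = 55.5 °C

Heat to bring ice to 0 °C and melt it: q₁ = 45.0×2.06×8.3 + 45.0×330.0 = 15619 J
Heat the water can supply cooling to 0 °C: 227.8×4.15×83.0 = 78465.7 J > q₁, so all ice melts.
Energy balance: 227.8×4.15×(83.0 − T) = 15619 + 45.0×4.15×(T − 0)
945.37(83.0 − T) = 15619 + 186.75 T
78465.7 − 15619 = 1132.12 T
T = 62846.7 / 1132.12 = 55.51 °C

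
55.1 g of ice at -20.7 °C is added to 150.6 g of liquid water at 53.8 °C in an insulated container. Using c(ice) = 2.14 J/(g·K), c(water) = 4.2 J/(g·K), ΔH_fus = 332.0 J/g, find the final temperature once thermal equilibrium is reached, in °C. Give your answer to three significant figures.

Heat to bring ice to 0 °C and melt it: q₁ = 55.1×2.14×20.7 + 55.1×332.0 = 20734 J
Heat the water can supply cooling to 0 °C: 150.6×4.2×53.8 = 34029.6 J > q₁, so all ice melts.
Energy balance: 150.6×4.2×(53.8 − T) = 20734 + 55.1×4.2×(T − 0)
632.52(53.8 − T) = 20734 + 231.42 T
34029.6 − 20734 = 863.94 T
T = 13295.6 / 863.94 = 15.39 °C

T_f = 15.4 °C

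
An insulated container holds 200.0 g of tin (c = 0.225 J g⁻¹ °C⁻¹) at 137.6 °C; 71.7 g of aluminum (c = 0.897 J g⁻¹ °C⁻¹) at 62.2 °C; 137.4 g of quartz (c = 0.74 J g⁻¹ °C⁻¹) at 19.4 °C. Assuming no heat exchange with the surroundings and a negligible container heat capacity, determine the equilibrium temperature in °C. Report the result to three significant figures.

Σ mᵢcᵢ(T − Tᵢ) = 0  ⇒  T = Σ mᵢcᵢTᵢ / Σ mᵢcᵢ
Σ mᵢcᵢ = 200.0×0.225 + 71.7×0.897 + 137.4×0.74 = 210.9909
Σ mᵢcᵢTᵢ = 45×137.6 + 64.3149×62.2 + 101.676×19.4 = 12165
T = 12165 / 210.9909 = 57.66 °C

T_f = 57.7 °C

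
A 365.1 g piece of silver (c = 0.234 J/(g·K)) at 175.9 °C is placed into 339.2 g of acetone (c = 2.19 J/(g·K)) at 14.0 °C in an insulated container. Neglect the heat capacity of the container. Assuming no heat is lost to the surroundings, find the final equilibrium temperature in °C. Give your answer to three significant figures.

Heat lost by silver = heat gained by acetone.
(365.1)(0.234)(175.9 − T) = (339.2)(2.19)(T − 14.0)
85.4334 (175.9 − T) = 742.848 (T − 14.0)
15028 − 85.4334 T = 742.848 T − 10400
25428 = 828.2814 T
T = 30.70 °C

T_f = 30.7 °C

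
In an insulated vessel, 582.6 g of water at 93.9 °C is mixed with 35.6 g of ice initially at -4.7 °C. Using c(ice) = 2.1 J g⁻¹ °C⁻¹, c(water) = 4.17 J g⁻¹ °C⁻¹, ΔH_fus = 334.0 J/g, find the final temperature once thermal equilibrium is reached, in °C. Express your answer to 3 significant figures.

T_f = 83.7 °C

Heat to bring ice to 0 °C and melt it: q₁ = 35.6×2.1×4.7 + 35.6×334.0 = 12242 J
Heat the water can supply cooling to 0 °C: 582.6×4.17×93.9 = 228125 J > q₁, so all ice melts.
Energy balance: 582.6×4.17×(93.9 − T) = 12242 + 35.6×4.17×(T − 0)
2429.442(93.9 − T) = 12242 + 148.452 T
228125 − 12242 = 2577.894 T
T = 215883 / 2577.894 = 83.74 °C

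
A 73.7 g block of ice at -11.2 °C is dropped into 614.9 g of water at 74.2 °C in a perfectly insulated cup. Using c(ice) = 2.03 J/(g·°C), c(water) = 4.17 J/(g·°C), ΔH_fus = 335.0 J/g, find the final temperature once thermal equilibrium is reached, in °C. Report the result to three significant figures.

Heat to bring ice to 0 °C and melt it: q₁ = 73.7×2.03×11.2 + 73.7×335.0 = 26365 J
Heat the water can supply cooling to 0 °C: 614.9×4.17×74.2 = 190259 J > q₁, so all ice melts.
Energy balance: 614.9×4.17×(74.2 − T) = 26365 + 73.7×4.17×(T − 0)
2564.133(74.2 − T) = 26365 + 307.329 T
190259 − 26365 = 2871.462 T
T = 163894 / 2871.462 = 57.08 °C

T_f = 57.1 °C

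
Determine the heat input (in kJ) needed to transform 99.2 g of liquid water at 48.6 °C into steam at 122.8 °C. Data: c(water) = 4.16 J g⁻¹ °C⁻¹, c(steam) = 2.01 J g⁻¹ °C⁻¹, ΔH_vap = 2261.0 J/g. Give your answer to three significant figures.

q = 250 kJ

q1 (heat water 48.6→100.0 °C): 99.2 × 4.16 × 51.4 = 21211 J
q2 (vaporize at 100 °C): 99.2 × 2261.0 = 224291 J
q3 (heat steam 100.0→122.8 °C): 99.2 × 2.01 × 22.8 = 4546 J
Total: 21211 + 224291 + 4546 = 250048 J = 250 kJ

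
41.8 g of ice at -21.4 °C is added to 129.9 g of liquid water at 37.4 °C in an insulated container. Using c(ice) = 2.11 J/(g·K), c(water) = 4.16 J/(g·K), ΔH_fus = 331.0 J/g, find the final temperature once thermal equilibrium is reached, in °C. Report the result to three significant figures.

Heat to bring ice to 0 °C and melt it: q₁ = 41.8×2.11×21.4 + 41.8×331.0 = 15723 J
Heat the water can supply cooling to 0 °C: 129.9×4.16×37.4 = 20210.4 J > q₁, so all ice melts.
Energy balance: 129.9×4.16×(37.4 − T) = 15723 + 41.8×4.16×(T − 0)
540.384(37.4 − T) = 15723 + 173.888 T
20210.4 − 15723 = 714.272 T
T = 4487.4 / 714.272 = 6.282 °C

T_f = 6.28 °C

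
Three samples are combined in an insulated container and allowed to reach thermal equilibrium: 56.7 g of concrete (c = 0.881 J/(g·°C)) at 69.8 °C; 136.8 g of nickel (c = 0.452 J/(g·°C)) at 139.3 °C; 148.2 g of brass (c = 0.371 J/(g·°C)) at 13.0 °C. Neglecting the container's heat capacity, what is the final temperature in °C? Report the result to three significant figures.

T_f = 76.8 °C

Σ mᵢcᵢ(T − Tᵢ) = 0  ⇒  T = Σ mᵢcᵢTᵢ / Σ mᵢcᵢ
Σ mᵢcᵢ = 56.7×0.881 + 136.8×0.452 + 148.2×0.371 = 166.7685
Σ mᵢcᵢTᵢ = 49.9527×69.8 + 61.8336×139.3 + 54.9822×13.0 = 12815
T = 12815 / 166.7685 = 76.84 °C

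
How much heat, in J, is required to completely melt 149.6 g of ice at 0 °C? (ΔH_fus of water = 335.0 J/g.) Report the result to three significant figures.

q = 50100 J

q = m × ΔH_fus = 149.6 × 335.0 = 50120 J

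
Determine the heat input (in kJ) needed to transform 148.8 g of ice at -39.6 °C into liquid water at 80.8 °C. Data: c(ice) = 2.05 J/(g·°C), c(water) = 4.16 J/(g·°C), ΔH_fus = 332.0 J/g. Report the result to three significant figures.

q = 111 kJ

q1 (heat ice -39.6→0.0 °C): 148.8 × 2.05 × 39.6 = 12080 J
q2 (melt at 0 °C): 148.8 × 332.0 = 49402 J
q3 (heat water 0.0→80.8 °C): 148.8 × 4.16 × 80.8 = 50016 J
Total: 12080 + 49402 + 50016 = 111498 J = 111 kJ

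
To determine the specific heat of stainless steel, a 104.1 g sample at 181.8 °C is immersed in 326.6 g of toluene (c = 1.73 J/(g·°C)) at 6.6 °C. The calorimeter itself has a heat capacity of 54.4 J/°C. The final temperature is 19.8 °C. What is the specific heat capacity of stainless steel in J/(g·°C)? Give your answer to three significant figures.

c = 0.485 J/(g·°C)

q_gained = (326.6 × 1.73 + 54.4) × (19.8 − 6.6) = 8176 J
q_lost = 104.1 × c × (181.8 − 19.8) = 16864.2 c
Set equal: c = 8176 / 16864.2 = 0.485 J/(g·°C)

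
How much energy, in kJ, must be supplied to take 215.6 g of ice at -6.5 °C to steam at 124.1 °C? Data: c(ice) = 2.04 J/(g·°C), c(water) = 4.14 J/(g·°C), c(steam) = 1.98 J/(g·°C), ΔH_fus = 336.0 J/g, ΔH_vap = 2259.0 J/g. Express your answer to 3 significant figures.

q = 662 kJ

q1 (heat ice -6.5→0.0 °C): 215.6 × 2.04 × 6.5 = 2859 J
q2 (melt at 0 °C): 215.6 × 336.0 = 72442 J
q3 (heat water 0.0→100.0 °C): 215.6 × 4.14 × 100.0 = 89258 J
q4 (vaporize at 100 °C): 215.6 × 2259.0 = 487040 J
q5 (heat steam 100.0→124.1 °C): 215.6 × 1.98 × 24.1 = 10288 J
Total: 2859 + 72442 + 89258 + 487040 + 10288 = 661887 J = 662 kJ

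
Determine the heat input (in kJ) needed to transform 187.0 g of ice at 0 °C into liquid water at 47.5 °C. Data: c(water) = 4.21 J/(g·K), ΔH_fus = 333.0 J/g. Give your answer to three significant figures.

q1 (melt at 0 °C): 187.0 × 333.0 = 62271 J
q2 (heat water 0.0→47.5 °C): 187.0 × 4.21 × 47.5 = 37395 J
Total: 62271 + 37395 = 99666 J = 99.7 kJ

q = 99.7 kJ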